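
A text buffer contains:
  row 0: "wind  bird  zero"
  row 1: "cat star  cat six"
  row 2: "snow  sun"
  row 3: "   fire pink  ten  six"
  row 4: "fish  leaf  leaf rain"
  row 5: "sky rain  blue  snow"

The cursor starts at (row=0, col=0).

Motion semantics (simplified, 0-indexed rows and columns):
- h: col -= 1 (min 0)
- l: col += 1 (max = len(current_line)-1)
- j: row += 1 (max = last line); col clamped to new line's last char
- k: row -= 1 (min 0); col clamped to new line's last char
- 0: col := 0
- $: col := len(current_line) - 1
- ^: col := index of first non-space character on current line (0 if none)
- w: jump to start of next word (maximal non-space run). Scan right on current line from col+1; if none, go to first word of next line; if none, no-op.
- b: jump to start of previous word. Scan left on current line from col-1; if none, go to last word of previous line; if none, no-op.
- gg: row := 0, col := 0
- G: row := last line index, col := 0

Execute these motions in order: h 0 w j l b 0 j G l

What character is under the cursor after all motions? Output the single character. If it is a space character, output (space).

Answer: k

Derivation:
After 1 (h): row=0 col=0 char='w'
After 2 (0): row=0 col=0 char='w'
After 3 (w): row=0 col=6 char='b'
After 4 (j): row=1 col=6 char='a'
After 5 (l): row=1 col=7 char='r'
After 6 (b): row=1 col=4 char='s'
After 7 (0): row=1 col=0 char='c'
After 8 (j): row=2 col=0 char='s'
After 9 (G): row=5 col=0 char='s'
After 10 (l): row=5 col=1 char='k'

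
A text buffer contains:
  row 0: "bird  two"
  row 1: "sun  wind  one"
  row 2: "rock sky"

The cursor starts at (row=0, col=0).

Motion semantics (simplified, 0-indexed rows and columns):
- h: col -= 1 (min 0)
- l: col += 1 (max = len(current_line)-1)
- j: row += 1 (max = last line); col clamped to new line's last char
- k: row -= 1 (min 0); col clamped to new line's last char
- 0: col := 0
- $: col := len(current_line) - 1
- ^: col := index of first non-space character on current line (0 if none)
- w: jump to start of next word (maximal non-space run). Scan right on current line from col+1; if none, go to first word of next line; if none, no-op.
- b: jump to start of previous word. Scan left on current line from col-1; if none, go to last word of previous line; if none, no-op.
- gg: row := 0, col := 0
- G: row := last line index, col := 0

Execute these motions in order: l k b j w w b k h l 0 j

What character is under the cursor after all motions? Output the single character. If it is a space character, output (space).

After 1 (l): row=0 col=1 char='i'
After 2 (k): row=0 col=1 char='i'
After 3 (b): row=0 col=0 char='b'
After 4 (j): row=1 col=0 char='s'
After 5 (w): row=1 col=5 char='w'
After 6 (w): row=1 col=11 char='o'
After 7 (b): row=1 col=5 char='w'
After 8 (k): row=0 col=5 char='_'
After 9 (h): row=0 col=4 char='_'
After 10 (l): row=0 col=5 char='_'
After 11 (0): row=0 col=0 char='b'
After 12 (j): row=1 col=0 char='s'

Answer: s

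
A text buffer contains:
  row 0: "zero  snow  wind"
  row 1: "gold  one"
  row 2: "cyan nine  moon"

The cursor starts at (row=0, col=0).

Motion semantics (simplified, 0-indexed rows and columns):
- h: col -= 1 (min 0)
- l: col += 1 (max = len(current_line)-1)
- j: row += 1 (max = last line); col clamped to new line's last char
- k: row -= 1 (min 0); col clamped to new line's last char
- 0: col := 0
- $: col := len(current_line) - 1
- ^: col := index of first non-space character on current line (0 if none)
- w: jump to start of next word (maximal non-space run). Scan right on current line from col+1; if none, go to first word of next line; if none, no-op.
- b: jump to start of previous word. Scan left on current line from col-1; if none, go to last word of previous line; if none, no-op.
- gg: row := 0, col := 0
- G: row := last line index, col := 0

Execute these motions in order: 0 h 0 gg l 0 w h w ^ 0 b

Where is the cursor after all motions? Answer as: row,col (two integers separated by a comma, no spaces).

After 1 (0): row=0 col=0 char='z'
After 2 (h): row=0 col=0 char='z'
After 3 (0): row=0 col=0 char='z'
After 4 (gg): row=0 col=0 char='z'
After 5 (l): row=0 col=1 char='e'
After 6 (0): row=0 col=0 char='z'
After 7 (w): row=0 col=6 char='s'
After 8 (h): row=0 col=5 char='_'
After 9 (w): row=0 col=6 char='s'
After 10 (^): row=0 col=0 char='z'
After 11 (0): row=0 col=0 char='z'
After 12 (b): row=0 col=0 char='z'

Answer: 0,0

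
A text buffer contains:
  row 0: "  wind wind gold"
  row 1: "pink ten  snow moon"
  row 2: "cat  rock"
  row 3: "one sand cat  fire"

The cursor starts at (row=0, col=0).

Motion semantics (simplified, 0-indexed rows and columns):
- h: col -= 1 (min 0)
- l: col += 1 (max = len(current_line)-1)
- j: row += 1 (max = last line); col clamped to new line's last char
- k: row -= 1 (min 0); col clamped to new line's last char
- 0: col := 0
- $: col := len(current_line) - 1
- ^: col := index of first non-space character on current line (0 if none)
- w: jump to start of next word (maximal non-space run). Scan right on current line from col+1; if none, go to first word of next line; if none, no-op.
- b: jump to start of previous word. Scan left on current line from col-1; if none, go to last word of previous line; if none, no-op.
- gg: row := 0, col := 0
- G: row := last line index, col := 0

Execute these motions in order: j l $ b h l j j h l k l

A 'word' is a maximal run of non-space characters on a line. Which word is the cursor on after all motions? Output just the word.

Answer: rock

Derivation:
After 1 (j): row=1 col=0 char='p'
After 2 (l): row=1 col=1 char='i'
After 3 ($): row=1 col=18 char='n'
After 4 (b): row=1 col=15 char='m'
After 5 (h): row=1 col=14 char='_'
After 6 (l): row=1 col=15 char='m'
After 7 (j): row=2 col=8 char='k'
After 8 (j): row=3 col=8 char='_'
After 9 (h): row=3 col=7 char='d'
After 10 (l): row=3 col=8 char='_'
After 11 (k): row=2 col=8 char='k'
After 12 (l): row=2 col=8 char='k'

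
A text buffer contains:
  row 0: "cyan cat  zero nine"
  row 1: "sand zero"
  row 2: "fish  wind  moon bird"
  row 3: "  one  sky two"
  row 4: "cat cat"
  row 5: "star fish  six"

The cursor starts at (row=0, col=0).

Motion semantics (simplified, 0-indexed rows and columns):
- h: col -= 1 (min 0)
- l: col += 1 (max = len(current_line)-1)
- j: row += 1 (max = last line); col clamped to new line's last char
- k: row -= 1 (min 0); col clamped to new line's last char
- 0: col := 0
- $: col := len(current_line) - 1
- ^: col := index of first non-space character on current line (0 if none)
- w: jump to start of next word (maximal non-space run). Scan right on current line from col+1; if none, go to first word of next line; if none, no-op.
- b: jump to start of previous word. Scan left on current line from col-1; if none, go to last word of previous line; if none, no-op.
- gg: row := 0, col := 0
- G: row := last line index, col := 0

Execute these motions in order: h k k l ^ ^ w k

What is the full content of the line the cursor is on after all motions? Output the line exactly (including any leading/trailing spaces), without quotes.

Answer: cyan cat  zero nine

Derivation:
After 1 (h): row=0 col=0 char='c'
After 2 (k): row=0 col=0 char='c'
After 3 (k): row=0 col=0 char='c'
After 4 (l): row=0 col=1 char='y'
After 5 (^): row=0 col=0 char='c'
After 6 (^): row=0 col=0 char='c'
After 7 (w): row=0 col=5 char='c'
After 8 (k): row=0 col=5 char='c'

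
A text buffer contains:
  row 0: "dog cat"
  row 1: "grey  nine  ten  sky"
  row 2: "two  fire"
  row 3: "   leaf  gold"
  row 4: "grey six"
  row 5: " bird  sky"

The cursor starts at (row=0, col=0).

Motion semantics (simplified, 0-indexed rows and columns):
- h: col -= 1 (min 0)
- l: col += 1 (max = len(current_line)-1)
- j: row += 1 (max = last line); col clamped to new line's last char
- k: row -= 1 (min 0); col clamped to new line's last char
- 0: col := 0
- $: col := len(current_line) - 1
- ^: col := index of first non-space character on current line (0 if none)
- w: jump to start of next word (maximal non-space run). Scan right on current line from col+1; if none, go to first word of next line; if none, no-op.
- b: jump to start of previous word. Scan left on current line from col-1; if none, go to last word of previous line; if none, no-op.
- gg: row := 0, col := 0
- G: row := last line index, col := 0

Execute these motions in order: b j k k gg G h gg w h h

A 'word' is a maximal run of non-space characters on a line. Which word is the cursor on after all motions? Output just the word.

Answer: dog

Derivation:
After 1 (b): row=0 col=0 char='d'
After 2 (j): row=1 col=0 char='g'
After 3 (k): row=0 col=0 char='d'
After 4 (k): row=0 col=0 char='d'
After 5 (gg): row=0 col=0 char='d'
After 6 (G): row=5 col=0 char='_'
After 7 (h): row=5 col=0 char='_'
After 8 (gg): row=0 col=0 char='d'
After 9 (w): row=0 col=4 char='c'
After 10 (h): row=0 col=3 char='_'
After 11 (h): row=0 col=2 char='g'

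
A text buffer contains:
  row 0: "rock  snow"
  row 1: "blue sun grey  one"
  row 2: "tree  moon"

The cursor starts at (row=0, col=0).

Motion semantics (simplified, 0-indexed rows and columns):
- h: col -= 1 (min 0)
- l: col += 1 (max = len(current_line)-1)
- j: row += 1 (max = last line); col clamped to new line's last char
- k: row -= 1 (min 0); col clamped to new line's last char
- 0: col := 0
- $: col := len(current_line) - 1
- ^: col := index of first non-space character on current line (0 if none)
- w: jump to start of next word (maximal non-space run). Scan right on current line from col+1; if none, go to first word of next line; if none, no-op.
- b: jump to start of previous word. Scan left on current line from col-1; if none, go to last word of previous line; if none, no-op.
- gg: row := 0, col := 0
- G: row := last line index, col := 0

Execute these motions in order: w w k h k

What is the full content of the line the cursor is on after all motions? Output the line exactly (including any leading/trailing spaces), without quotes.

After 1 (w): row=0 col=6 char='s'
After 2 (w): row=1 col=0 char='b'
After 3 (k): row=0 col=0 char='r'
After 4 (h): row=0 col=0 char='r'
After 5 (k): row=0 col=0 char='r'

Answer: rock  snow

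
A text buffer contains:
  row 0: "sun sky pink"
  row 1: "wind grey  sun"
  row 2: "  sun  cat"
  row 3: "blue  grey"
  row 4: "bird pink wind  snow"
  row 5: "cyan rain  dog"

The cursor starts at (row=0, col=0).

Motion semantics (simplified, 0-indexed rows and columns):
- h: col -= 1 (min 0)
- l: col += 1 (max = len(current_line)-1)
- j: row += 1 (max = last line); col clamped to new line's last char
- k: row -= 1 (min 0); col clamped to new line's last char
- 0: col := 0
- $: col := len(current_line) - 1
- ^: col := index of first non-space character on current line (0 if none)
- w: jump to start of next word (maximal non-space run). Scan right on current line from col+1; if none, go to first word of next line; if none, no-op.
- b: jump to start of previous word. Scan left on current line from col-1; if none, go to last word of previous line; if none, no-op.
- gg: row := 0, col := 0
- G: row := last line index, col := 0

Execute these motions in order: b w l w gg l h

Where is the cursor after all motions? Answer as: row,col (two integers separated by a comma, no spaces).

After 1 (b): row=0 col=0 char='s'
After 2 (w): row=0 col=4 char='s'
After 3 (l): row=0 col=5 char='k'
After 4 (w): row=0 col=8 char='p'
After 5 (gg): row=0 col=0 char='s'
After 6 (l): row=0 col=1 char='u'
After 7 (h): row=0 col=0 char='s'

Answer: 0,0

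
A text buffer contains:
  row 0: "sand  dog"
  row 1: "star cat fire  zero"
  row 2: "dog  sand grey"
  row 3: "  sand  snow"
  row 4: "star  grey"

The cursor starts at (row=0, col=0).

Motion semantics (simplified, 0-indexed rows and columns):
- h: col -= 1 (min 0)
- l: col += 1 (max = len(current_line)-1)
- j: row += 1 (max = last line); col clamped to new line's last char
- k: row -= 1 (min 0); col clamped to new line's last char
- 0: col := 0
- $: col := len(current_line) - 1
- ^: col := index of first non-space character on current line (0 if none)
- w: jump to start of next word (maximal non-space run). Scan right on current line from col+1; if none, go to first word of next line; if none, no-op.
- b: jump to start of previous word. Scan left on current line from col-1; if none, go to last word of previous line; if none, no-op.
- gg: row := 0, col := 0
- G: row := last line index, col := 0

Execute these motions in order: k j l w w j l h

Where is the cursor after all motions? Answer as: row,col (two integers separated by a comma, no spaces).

After 1 (k): row=0 col=0 char='s'
After 2 (j): row=1 col=0 char='s'
After 3 (l): row=1 col=1 char='t'
After 4 (w): row=1 col=5 char='c'
After 5 (w): row=1 col=9 char='f'
After 6 (j): row=2 col=9 char='_'
After 7 (l): row=2 col=10 char='g'
After 8 (h): row=2 col=9 char='_'

Answer: 2,9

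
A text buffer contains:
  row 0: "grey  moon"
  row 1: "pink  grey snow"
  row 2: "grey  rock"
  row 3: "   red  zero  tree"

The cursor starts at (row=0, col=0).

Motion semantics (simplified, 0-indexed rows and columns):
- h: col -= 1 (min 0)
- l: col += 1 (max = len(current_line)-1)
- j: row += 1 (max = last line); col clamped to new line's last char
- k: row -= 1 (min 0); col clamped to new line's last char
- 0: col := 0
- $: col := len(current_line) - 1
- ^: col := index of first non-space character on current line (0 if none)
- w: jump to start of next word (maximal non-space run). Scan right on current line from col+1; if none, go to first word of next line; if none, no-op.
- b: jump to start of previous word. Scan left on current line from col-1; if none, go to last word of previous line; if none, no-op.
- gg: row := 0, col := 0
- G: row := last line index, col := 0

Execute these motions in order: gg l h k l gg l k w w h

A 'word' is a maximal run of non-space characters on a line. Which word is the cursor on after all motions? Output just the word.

After 1 (gg): row=0 col=0 char='g'
After 2 (l): row=0 col=1 char='r'
After 3 (h): row=0 col=0 char='g'
After 4 (k): row=0 col=0 char='g'
After 5 (l): row=0 col=1 char='r'
After 6 (gg): row=0 col=0 char='g'
After 7 (l): row=0 col=1 char='r'
After 8 (k): row=0 col=1 char='r'
After 9 (w): row=0 col=6 char='m'
After 10 (w): row=1 col=0 char='p'
After 11 (h): row=1 col=0 char='p'

Answer: pink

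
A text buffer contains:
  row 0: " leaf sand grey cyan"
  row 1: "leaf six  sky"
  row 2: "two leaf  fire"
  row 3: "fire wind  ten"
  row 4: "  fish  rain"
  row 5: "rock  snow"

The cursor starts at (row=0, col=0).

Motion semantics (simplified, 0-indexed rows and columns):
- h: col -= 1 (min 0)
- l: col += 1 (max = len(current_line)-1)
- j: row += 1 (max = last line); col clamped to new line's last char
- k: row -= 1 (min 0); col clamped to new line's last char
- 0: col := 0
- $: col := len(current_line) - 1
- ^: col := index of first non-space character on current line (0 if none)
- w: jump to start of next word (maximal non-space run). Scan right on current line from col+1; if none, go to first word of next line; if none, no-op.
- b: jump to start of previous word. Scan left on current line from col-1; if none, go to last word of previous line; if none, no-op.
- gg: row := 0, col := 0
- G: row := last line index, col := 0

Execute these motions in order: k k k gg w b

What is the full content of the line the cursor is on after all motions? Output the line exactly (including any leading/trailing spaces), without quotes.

After 1 (k): row=0 col=0 char='_'
After 2 (k): row=0 col=0 char='_'
After 3 (k): row=0 col=0 char='_'
After 4 (gg): row=0 col=0 char='_'
After 5 (w): row=0 col=1 char='l'
After 6 (b): row=0 col=1 char='l'

Answer:  leaf sand grey cyan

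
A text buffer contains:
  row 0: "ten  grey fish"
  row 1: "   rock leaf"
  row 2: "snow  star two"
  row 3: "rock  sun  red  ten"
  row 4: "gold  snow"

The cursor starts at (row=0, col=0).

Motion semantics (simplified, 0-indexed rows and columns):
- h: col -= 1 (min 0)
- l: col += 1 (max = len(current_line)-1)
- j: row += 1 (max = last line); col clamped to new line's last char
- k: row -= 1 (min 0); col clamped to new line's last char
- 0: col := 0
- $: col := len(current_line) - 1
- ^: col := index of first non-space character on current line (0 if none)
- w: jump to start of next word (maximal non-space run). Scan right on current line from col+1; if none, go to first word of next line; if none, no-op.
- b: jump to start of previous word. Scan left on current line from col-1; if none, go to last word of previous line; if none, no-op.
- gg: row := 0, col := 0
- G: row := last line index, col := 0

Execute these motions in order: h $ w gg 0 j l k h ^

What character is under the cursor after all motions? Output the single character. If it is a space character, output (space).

Answer: t

Derivation:
After 1 (h): row=0 col=0 char='t'
After 2 ($): row=0 col=13 char='h'
After 3 (w): row=1 col=3 char='r'
After 4 (gg): row=0 col=0 char='t'
After 5 (0): row=0 col=0 char='t'
After 6 (j): row=1 col=0 char='_'
After 7 (l): row=1 col=1 char='_'
After 8 (k): row=0 col=1 char='e'
After 9 (h): row=0 col=0 char='t'
After 10 (^): row=0 col=0 char='t'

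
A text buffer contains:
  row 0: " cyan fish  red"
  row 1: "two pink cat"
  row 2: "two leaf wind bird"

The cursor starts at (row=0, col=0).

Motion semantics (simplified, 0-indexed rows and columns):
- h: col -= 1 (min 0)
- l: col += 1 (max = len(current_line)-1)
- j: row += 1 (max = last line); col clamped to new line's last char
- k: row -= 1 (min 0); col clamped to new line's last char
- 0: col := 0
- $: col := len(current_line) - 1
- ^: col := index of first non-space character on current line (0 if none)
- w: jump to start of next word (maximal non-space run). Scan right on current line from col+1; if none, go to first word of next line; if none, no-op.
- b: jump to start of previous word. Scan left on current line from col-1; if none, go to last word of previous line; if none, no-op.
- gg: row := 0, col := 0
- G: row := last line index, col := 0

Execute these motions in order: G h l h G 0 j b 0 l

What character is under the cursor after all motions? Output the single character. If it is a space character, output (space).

Answer: w

Derivation:
After 1 (G): row=2 col=0 char='t'
After 2 (h): row=2 col=0 char='t'
After 3 (l): row=2 col=1 char='w'
After 4 (h): row=2 col=0 char='t'
After 5 (G): row=2 col=0 char='t'
After 6 (0): row=2 col=0 char='t'
After 7 (j): row=2 col=0 char='t'
After 8 (b): row=1 col=9 char='c'
After 9 (0): row=1 col=0 char='t'
After 10 (l): row=1 col=1 char='w'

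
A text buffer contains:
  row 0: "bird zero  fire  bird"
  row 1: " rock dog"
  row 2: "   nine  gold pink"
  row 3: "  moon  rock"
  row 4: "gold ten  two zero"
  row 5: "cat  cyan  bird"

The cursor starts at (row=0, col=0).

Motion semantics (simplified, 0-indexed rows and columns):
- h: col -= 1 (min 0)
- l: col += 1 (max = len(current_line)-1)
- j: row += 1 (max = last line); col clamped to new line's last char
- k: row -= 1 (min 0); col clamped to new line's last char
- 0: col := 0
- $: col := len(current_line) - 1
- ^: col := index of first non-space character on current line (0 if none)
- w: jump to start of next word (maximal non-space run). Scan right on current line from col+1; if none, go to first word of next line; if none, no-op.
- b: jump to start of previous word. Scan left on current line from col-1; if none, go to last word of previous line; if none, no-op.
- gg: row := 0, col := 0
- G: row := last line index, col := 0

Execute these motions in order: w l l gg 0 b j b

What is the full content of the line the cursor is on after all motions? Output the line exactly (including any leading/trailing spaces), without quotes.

Answer: bird zero  fire  bird

Derivation:
After 1 (w): row=0 col=5 char='z'
After 2 (l): row=0 col=6 char='e'
After 3 (l): row=0 col=7 char='r'
After 4 (gg): row=0 col=0 char='b'
After 5 (0): row=0 col=0 char='b'
After 6 (b): row=0 col=0 char='b'
After 7 (j): row=1 col=0 char='_'
After 8 (b): row=0 col=17 char='b'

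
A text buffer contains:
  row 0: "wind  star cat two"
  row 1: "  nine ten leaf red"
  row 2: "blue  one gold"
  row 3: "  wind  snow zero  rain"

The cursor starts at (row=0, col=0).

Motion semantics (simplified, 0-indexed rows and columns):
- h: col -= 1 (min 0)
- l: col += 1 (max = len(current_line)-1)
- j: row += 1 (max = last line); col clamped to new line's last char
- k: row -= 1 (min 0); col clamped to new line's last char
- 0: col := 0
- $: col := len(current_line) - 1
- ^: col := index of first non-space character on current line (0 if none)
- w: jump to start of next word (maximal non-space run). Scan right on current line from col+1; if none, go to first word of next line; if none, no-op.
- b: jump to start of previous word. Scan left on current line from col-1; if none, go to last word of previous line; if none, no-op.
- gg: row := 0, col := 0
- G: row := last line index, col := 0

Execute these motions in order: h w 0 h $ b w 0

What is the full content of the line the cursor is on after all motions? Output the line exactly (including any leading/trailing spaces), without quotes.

After 1 (h): row=0 col=0 char='w'
After 2 (w): row=0 col=6 char='s'
After 3 (0): row=0 col=0 char='w'
After 4 (h): row=0 col=0 char='w'
After 5 ($): row=0 col=17 char='o'
After 6 (b): row=0 col=15 char='t'
After 7 (w): row=1 col=2 char='n'
After 8 (0): row=1 col=0 char='_'

Answer:   nine ten leaf red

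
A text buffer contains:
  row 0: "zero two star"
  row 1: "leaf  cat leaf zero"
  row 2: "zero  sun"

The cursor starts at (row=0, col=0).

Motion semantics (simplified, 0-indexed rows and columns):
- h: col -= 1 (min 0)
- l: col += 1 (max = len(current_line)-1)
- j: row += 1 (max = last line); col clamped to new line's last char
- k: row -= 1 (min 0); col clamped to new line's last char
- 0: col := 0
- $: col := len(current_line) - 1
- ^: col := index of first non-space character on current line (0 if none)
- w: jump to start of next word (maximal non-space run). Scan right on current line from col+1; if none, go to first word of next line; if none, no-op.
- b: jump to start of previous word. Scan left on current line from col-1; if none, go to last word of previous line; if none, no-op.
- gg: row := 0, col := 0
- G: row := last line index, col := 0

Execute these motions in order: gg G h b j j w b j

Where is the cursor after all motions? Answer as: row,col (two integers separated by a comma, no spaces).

Answer: 2,6

Derivation:
After 1 (gg): row=0 col=0 char='z'
After 2 (G): row=2 col=0 char='z'
After 3 (h): row=2 col=0 char='z'
After 4 (b): row=1 col=15 char='z'
After 5 (j): row=2 col=8 char='n'
After 6 (j): row=2 col=8 char='n'
After 7 (w): row=2 col=8 char='n'
After 8 (b): row=2 col=6 char='s'
After 9 (j): row=2 col=6 char='s'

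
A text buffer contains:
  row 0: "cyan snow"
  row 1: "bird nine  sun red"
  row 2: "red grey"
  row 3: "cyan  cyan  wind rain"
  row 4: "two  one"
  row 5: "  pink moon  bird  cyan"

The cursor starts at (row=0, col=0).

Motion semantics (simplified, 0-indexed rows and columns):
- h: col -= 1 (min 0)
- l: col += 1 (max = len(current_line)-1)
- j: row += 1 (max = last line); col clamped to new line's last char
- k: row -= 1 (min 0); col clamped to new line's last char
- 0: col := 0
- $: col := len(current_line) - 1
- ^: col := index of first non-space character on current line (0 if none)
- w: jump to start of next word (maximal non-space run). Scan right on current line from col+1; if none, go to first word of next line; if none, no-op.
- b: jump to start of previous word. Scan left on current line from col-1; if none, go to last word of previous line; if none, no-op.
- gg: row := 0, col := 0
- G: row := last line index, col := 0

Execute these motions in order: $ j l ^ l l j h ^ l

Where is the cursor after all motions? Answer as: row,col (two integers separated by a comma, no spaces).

Answer: 2,1

Derivation:
After 1 ($): row=0 col=8 char='w'
After 2 (j): row=1 col=8 char='e'
After 3 (l): row=1 col=9 char='_'
After 4 (^): row=1 col=0 char='b'
After 5 (l): row=1 col=1 char='i'
After 6 (l): row=1 col=2 char='r'
After 7 (j): row=2 col=2 char='d'
After 8 (h): row=2 col=1 char='e'
After 9 (^): row=2 col=0 char='r'
After 10 (l): row=2 col=1 char='e'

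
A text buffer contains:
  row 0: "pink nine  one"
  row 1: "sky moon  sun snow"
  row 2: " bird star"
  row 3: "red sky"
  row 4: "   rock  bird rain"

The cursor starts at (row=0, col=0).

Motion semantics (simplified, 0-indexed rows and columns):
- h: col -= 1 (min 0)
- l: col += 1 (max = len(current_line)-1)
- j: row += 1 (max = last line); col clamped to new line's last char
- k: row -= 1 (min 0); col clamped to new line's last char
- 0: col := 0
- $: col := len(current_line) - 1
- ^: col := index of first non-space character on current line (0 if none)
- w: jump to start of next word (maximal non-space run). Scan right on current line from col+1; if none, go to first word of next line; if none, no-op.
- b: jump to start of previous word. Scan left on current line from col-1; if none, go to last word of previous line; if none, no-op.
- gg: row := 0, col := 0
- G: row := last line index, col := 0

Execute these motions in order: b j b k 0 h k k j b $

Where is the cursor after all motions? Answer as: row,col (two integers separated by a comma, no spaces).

Answer: 0,13

Derivation:
After 1 (b): row=0 col=0 char='p'
After 2 (j): row=1 col=0 char='s'
After 3 (b): row=0 col=11 char='o'
After 4 (k): row=0 col=11 char='o'
After 5 (0): row=0 col=0 char='p'
After 6 (h): row=0 col=0 char='p'
After 7 (k): row=0 col=0 char='p'
After 8 (k): row=0 col=0 char='p'
After 9 (j): row=1 col=0 char='s'
After 10 (b): row=0 col=11 char='o'
After 11 ($): row=0 col=13 char='e'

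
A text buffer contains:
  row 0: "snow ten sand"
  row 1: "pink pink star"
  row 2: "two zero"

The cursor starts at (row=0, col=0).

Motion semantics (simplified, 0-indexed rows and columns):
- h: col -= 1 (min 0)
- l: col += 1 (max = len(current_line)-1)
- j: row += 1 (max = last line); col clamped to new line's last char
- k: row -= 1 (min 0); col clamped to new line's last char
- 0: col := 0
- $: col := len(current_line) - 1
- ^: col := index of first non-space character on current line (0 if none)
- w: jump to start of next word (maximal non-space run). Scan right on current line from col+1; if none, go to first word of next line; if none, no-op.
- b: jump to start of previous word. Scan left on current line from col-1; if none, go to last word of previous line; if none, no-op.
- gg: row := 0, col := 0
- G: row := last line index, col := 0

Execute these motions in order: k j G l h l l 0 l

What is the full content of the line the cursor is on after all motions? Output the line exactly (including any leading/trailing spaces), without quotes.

Answer: two zero

Derivation:
After 1 (k): row=0 col=0 char='s'
After 2 (j): row=1 col=0 char='p'
After 3 (G): row=2 col=0 char='t'
After 4 (l): row=2 col=1 char='w'
After 5 (h): row=2 col=0 char='t'
After 6 (l): row=2 col=1 char='w'
After 7 (l): row=2 col=2 char='o'
After 8 (0): row=2 col=0 char='t'
After 9 (l): row=2 col=1 char='w'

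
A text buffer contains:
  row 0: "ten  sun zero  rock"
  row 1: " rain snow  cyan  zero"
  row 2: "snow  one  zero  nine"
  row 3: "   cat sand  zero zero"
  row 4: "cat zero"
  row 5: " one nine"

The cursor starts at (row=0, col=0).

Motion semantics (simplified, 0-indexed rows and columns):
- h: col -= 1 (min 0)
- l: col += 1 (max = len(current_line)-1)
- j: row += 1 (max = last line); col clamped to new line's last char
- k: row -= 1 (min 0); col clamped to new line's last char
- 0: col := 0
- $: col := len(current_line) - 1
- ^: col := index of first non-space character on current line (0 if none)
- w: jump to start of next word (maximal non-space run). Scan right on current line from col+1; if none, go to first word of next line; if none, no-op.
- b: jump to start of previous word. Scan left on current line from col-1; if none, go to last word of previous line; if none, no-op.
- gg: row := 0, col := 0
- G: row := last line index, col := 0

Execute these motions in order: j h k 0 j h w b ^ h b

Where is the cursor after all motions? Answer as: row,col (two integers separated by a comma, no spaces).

Answer: 0,0

Derivation:
After 1 (j): row=1 col=0 char='_'
After 2 (h): row=1 col=0 char='_'
After 3 (k): row=0 col=0 char='t'
After 4 (0): row=0 col=0 char='t'
After 5 (j): row=1 col=0 char='_'
After 6 (h): row=1 col=0 char='_'
After 7 (w): row=1 col=1 char='r'
After 8 (b): row=0 col=15 char='r'
After 9 (^): row=0 col=0 char='t'
After 10 (h): row=0 col=0 char='t'
After 11 (b): row=0 col=0 char='t'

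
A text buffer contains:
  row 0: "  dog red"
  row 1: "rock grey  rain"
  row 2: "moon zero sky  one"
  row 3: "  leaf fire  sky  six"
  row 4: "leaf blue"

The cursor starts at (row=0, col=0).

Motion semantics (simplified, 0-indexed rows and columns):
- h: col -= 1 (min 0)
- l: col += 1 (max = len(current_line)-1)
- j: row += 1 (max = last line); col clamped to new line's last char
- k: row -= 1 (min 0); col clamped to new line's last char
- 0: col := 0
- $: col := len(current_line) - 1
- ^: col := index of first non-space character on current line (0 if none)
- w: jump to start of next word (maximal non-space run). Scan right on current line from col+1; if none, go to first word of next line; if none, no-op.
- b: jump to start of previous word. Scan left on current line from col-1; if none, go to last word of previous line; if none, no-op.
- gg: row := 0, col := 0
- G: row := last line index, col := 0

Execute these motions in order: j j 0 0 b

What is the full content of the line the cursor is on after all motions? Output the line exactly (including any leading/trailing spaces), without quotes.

After 1 (j): row=1 col=0 char='r'
After 2 (j): row=2 col=0 char='m'
After 3 (0): row=2 col=0 char='m'
After 4 (0): row=2 col=0 char='m'
After 5 (b): row=1 col=11 char='r'

Answer: rock grey  rain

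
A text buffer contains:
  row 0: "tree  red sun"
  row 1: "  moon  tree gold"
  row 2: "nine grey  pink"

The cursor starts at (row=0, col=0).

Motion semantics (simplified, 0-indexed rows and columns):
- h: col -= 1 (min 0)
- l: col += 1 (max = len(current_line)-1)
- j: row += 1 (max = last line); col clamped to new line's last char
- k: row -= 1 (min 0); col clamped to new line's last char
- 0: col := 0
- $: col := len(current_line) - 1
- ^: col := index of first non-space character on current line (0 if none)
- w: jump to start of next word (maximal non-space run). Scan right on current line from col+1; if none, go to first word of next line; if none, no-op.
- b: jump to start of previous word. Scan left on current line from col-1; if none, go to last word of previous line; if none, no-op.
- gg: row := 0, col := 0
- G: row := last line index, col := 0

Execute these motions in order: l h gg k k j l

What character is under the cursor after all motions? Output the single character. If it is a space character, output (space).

After 1 (l): row=0 col=1 char='r'
After 2 (h): row=0 col=0 char='t'
After 3 (gg): row=0 col=0 char='t'
After 4 (k): row=0 col=0 char='t'
After 5 (k): row=0 col=0 char='t'
After 6 (j): row=1 col=0 char='_'
After 7 (l): row=1 col=1 char='_'

Answer: (space)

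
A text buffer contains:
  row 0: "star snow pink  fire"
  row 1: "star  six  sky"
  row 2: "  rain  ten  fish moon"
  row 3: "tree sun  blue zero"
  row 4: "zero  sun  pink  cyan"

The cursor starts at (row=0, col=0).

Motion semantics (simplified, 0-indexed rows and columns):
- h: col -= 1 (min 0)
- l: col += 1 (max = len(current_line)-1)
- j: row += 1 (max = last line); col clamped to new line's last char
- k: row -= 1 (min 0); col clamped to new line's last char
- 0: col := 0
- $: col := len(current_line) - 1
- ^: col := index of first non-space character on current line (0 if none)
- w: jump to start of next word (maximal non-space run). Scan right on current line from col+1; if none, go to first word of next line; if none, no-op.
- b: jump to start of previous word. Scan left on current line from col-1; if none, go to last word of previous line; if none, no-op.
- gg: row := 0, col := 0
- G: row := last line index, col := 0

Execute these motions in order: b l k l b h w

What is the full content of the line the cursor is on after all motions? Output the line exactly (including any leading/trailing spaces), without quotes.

After 1 (b): row=0 col=0 char='s'
After 2 (l): row=0 col=1 char='t'
After 3 (k): row=0 col=1 char='t'
After 4 (l): row=0 col=2 char='a'
After 5 (b): row=0 col=0 char='s'
After 6 (h): row=0 col=0 char='s'
After 7 (w): row=0 col=5 char='s'

Answer: star snow pink  fire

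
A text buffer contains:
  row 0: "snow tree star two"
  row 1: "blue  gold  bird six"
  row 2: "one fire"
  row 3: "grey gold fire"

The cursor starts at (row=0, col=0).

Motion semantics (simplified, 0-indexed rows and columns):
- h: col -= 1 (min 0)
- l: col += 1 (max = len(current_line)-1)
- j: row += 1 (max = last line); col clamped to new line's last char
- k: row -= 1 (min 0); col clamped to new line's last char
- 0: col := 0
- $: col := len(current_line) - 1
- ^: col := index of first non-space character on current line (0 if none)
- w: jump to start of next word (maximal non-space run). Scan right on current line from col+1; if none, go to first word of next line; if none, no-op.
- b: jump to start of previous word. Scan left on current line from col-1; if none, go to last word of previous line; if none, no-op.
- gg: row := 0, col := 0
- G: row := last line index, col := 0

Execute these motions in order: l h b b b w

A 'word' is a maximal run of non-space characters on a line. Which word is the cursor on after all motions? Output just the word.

Answer: tree

Derivation:
After 1 (l): row=0 col=1 char='n'
After 2 (h): row=0 col=0 char='s'
After 3 (b): row=0 col=0 char='s'
After 4 (b): row=0 col=0 char='s'
After 5 (b): row=0 col=0 char='s'
After 6 (w): row=0 col=5 char='t'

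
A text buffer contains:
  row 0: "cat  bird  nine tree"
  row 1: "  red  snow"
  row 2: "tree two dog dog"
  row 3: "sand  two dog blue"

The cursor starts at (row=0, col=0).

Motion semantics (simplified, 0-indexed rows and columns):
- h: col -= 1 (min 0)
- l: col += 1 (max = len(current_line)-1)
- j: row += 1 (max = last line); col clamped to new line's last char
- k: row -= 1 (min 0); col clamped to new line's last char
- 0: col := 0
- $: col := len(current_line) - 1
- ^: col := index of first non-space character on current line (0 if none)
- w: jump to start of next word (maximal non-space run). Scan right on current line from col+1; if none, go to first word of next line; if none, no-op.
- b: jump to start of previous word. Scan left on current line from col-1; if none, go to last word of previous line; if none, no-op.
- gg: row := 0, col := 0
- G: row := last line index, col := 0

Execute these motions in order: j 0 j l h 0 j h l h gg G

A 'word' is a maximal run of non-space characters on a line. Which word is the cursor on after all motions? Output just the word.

Answer: sand

Derivation:
After 1 (j): row=1 col=0 char='_'
After 2 (0): row=1 col=0 char='_'
After 3 (j): row=2 col=0 char='t'
After 4 (l): row=2 col=1 char='r'
After 5 (h): row=2 col=0 char='t'
After 6 (0): row=2 col=0 char='t'
After 7 (j): row=3 col=0 char='s'
After 8 (h): row=3 col=0 char='s'
After 9 (l): row=3 col=1 char='a'
After 10 (h): row=3 col=0 char='s'
After 11 (gg): row=0 col=0 char='c'
After 12 (G): row=3 col=0 char='s'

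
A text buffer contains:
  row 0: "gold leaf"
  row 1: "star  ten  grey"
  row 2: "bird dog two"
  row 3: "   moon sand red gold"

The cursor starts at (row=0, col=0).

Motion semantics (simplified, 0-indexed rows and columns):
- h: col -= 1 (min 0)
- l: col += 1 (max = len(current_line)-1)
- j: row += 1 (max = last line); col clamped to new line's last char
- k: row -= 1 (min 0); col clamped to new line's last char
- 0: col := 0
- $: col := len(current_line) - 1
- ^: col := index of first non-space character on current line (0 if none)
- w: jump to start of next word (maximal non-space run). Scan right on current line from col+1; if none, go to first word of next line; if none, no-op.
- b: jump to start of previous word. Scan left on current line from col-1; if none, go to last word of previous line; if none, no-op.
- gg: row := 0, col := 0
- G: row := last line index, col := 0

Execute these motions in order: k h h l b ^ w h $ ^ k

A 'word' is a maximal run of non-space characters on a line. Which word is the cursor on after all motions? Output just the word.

After 1 (k): row=0 col=0 char='g'
After 2 (h): row=0 col=0 char='g'
After 3 (h): row=0 col=0 char='g'
After 4 (l): row=0 col=1 char='o'
After 5 (b): row=0 col=0 char='g'
After 6 (^): row=0 col=0 char='g'
After 7 (w): row=0 col=5 char='l'
After 8 (h): row=0 col=4 char='_'
After 9 ($): row=0 col=8 char='f'
After 10 (^): row=0 col=0 char='g'
After 11 (k): row=0 col=0 char='g'

Answer: gold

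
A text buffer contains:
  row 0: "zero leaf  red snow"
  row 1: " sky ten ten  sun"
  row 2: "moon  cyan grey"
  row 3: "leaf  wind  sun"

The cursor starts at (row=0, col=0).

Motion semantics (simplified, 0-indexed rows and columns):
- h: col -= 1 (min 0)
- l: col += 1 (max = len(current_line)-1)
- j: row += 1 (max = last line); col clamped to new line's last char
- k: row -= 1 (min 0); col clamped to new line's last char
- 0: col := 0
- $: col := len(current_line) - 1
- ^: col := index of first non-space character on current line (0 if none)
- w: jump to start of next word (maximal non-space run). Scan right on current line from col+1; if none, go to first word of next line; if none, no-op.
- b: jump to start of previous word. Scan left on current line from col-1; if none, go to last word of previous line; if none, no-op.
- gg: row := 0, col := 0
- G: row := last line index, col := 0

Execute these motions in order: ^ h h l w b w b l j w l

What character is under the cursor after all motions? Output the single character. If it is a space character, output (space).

Answer: e

Derivation:
After 1 (^): row=0 col=0 char='z'
After 2 (h): row=0 col=0 char='z'
After 3 (h): row=0 col=0 char='z'
After 4 (l): row=0 col=1 char='e'
After 5 (w): row=0 col=5 char='l'
After 6 (b): row=0 col=0 char='z'
After 7 (w): row=0 col=5 char='l'
After 8 (b): row=0 col=0 char='z'
After 9 (l): row=0 col=1 char='e'
After 10 (j): row=1 col=1 char='s'
After 11 (w): row=1 col=5 char='t'
After 12 (l): row=1 col=6 char='e'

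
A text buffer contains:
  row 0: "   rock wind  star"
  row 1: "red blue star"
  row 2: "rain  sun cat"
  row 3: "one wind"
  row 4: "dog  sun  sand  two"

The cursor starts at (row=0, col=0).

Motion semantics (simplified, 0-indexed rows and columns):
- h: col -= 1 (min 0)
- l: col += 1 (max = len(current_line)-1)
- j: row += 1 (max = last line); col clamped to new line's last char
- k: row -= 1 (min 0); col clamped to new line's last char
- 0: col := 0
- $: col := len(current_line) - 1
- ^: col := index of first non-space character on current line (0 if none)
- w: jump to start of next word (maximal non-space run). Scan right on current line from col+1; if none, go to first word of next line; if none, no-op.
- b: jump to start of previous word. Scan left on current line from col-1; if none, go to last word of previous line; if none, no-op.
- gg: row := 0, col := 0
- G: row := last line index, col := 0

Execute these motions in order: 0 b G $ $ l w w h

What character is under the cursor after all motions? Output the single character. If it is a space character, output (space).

After 1 (0): row=0 col=0 char='_'
After 2 (b): row=0 col=0 char='_'
After 3 (G): row=4 col=0 char='d'
After 4 ($): row=4 col=18 char='o'
After 5 ($): row=4 col=18 char='o'
After 6 (l): row=4 col=18 char='o'
After 7 (w): row=4 col=18 char='o'
After 8 (w): row=4 col=18 char='o'
After 9 (h): row=4 col=17 char='w'

Answer: w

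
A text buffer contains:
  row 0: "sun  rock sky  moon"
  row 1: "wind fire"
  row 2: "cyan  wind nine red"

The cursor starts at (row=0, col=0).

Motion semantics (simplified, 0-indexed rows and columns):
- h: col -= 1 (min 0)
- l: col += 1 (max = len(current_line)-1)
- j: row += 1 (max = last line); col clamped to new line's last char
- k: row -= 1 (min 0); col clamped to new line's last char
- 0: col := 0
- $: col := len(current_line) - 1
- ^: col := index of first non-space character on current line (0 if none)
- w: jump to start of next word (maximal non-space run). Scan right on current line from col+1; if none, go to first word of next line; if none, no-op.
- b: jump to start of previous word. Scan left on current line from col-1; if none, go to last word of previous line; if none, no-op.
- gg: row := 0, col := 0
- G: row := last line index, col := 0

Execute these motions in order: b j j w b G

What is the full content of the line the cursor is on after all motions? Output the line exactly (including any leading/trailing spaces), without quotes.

Answer: cyan  wind nine red

Derivation:
After 1 (b): row=0 col=0 char='s'
After 2 (j): row=1 col=0 char='w'
After 3 (j): row=2 col=0 char='c'
After 4 (w): row=2 col=6 char='w'
After 5 (b): row=2 col=0 char='c'
After 6 (G): row=2 col=0 char='c'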